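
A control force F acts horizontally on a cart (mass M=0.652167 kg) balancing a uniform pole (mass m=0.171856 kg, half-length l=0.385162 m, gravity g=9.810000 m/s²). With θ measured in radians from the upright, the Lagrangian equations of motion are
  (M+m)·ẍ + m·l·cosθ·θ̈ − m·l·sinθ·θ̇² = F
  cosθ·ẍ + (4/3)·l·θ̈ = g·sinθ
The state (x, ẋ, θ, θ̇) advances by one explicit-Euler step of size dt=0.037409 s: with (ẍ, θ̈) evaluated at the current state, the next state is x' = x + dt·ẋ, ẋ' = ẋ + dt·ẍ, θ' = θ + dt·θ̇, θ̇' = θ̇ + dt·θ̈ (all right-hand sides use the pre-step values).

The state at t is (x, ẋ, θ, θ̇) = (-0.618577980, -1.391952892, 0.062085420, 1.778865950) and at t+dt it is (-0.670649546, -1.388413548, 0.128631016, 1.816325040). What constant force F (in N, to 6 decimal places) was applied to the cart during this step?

ẍ = (ẋ'−ẋ)/dt = (-1.388413548−-1.391952892)/0.037409 = 0.094612
θ̈ = (θ̇'−θ̇)/dt = (1.816325040−1.778865950)/0.037409 = 1.001339
sinθ=0.062046, cosθ=0.998073
F = (M+m)·ẍ + m·l·cosθ·θ̈ − m·l·sinθ·θ̇² = 0.077963 + 0.066153 − 0.012996 = 0.131120

F = 0.131120 N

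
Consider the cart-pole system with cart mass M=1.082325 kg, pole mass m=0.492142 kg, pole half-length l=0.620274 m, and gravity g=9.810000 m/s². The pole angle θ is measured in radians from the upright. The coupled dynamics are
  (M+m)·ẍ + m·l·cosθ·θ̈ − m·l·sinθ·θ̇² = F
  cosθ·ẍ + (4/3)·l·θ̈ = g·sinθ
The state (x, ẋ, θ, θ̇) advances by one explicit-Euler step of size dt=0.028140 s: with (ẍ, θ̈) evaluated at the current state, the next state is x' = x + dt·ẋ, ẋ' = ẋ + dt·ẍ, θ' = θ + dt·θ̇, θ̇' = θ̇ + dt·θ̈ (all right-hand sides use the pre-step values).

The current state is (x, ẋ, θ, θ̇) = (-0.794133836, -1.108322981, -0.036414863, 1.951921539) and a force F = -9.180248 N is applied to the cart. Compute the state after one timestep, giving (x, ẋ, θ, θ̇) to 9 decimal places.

sinθ=-0.036406816, cosθ=0.999337052
temp = (F + m·l·θ̇²·sinθ)/(M+m) = (-9.180248 + -0.042342979)/1.574467 = -5.857595605
θ̈ = (g·sinθ − cosθ·temp)/(l·(4/3 − m·cos²θ/(M+m))) = 8.677790182
ẍ = temp − m·l·θ̈·cosθ/(M+m) = -7.538958968
Euler: x'=-0.794133836+0.028140·-1.108322981=-0.825322045, ẋ'=-1.108322981+0.028140·-7.538958968=-1.320469286
       θ'=-0.036414863+0.028140·1.951921539=0.018512209, θ̇'=1.951921539+0.028140·8.677790182=2.196114555

(-0.825322045, -1.320469286, 0.018512209, 2.196114555)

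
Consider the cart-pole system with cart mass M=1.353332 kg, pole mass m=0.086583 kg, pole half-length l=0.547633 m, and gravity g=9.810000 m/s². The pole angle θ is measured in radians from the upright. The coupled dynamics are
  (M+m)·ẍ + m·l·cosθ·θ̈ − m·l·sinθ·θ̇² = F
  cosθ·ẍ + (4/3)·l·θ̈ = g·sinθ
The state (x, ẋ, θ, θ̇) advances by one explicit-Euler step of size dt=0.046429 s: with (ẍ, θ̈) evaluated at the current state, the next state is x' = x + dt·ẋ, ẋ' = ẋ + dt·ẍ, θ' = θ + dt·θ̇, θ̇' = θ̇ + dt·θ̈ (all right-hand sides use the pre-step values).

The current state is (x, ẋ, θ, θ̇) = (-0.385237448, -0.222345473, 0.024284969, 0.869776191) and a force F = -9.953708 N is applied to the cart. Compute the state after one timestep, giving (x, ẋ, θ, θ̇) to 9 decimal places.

sinθ=0.024282582, cosθ=0.999705135
temp = (F + m·l·θ̇²·sinθ)/(M+m) = (-9.953708 + 0.000871028)/1.439915 = -6.912100348
θ̈ = (g·sinθ − cosθ·temp)/(l·(4/3 − m·cos²θ/(M+m))) = 10.251843222
ẍ = temp − m·l·θ̈·cosθ/(M+m) = -7.249589068
Euler: x'=-0.385237448+0.046429·-0.222345473=-0.395560726, ẋ'=-0.222345473+0.046429·-7.249589068=-0.558936644
       θ'=0.024284969+0.046429·0.869776191=0.064667808, θ̇'=0.869776191+0.046429·10.251843222=1.345759020

(-0.395560726, -0.558936644, 0.064667808, 1.345759020)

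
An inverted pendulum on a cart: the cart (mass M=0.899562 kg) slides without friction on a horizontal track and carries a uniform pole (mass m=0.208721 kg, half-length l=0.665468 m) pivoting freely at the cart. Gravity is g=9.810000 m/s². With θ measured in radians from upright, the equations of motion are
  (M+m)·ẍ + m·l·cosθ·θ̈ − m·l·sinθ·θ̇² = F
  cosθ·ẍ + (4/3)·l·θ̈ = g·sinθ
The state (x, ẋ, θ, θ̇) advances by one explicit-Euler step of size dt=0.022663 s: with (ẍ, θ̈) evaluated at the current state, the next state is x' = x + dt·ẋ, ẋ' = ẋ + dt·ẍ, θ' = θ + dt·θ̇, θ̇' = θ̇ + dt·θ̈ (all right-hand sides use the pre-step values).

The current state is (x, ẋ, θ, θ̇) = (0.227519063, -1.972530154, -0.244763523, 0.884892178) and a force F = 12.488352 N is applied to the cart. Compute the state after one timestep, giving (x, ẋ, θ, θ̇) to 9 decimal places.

sinθ=-0.242326903, cosθ=0.970194657
temp = (F + m·l·θ̇²·sinθ)/(M+m) = (12.488352 + -0.026355767)/1.108283 = 11.244417024
θ̈ = (g·sinθ − cosθ·temp)/(l·(4/3 − m·cos²θ/(M+m))) = -17.270363848
ẍ = temp − m·l·θ̈·cosθ/(M+m) = 13.344338319
Euler: x'=0.227519063+0.022663·-1.972530154=0.182815612, ẋ'=-1.972530154+0.022663·13.344338319=-1.670107415
       θ'=-0.244763523+0.022663·0.884892178=-0.224709212, θ̇'=0.884892178+0.022663·-17.270363848=0.493493922

(0.182815612, -1.670107415, -0.224709212, 0.493493922)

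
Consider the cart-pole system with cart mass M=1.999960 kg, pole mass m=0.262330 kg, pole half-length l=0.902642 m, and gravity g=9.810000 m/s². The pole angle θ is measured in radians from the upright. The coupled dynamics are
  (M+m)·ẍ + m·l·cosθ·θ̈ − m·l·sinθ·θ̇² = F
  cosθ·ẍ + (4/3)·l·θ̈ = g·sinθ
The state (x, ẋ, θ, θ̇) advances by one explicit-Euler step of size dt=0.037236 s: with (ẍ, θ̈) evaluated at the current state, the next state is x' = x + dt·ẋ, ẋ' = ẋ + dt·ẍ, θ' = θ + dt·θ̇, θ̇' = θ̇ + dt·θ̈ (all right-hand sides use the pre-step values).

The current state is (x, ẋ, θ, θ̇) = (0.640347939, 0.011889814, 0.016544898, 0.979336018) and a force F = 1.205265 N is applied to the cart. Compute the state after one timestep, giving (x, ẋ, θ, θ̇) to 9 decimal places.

sinθ=0.016544143, cosθ=0.999863136
temp = (F + m·l·θ̇²·sinθ)/(M+m) = (1.205265 + 0.003757260)/2.262290 = 0.534424083
θ̈ = (g·sinθ − cosθ·temp)/(l·(4/3 − m·cos²θ/(M+m))) = -0.338573710
ẍ = temp − m·l·θ̈·cosθ/(M+m) = 0.569857172
Euler: x'=0.640347939+0.037236·0.011889814=0.640790668, ẋ'=0.011889814+0.037236·0.569857172=0.033109016
       θ'=0.016544898+0.037236·0.979336018=0.053011454, θ̇'=0.979336018+0.037236·-0.338573710=0.966728887

(0.640790668, 0.033109016, 0.053011454, 0.966728887)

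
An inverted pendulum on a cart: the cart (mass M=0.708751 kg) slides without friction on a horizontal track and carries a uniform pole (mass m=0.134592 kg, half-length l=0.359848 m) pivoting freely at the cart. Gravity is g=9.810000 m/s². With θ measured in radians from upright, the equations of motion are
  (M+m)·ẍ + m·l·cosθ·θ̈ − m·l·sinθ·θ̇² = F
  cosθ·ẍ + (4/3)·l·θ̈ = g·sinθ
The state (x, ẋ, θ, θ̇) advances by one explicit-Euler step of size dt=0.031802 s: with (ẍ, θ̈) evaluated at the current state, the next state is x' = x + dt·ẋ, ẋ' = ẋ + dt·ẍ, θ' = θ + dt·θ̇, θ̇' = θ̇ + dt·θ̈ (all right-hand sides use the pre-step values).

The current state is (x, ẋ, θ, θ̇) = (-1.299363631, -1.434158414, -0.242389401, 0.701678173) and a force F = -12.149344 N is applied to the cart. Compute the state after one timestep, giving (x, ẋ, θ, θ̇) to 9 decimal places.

(-1.344972737, -1.940988434, -0.220074632, 1.571070700)

sinθ=-0.240022862, cosθ=0.970767236
temp = (F + m·l·θ̇²·sinθ)/(M+m) = (-12.149344 + -0.005723568)/0.843343 = -14.412958391
θ̈ = (g·sinθ − cosθ·temp)/(l·(4/3 − m·cos²θ/(M+m))) = 27.337668300
ẍ = temp − m·l·θ̈·cosθ/(M+m) = -15.937048607
Euler: x'=-1.299363631+0.031802·-1.434158414=-1.344972737, ẋ'=-1.434158414+0.031802·-15.937048607=-1.940988434
       θ'=-0.242389401+0.031802·0.701678173=-0.220074632, θ̇'=0.701678173+0.031802·27.337668300=1.571070700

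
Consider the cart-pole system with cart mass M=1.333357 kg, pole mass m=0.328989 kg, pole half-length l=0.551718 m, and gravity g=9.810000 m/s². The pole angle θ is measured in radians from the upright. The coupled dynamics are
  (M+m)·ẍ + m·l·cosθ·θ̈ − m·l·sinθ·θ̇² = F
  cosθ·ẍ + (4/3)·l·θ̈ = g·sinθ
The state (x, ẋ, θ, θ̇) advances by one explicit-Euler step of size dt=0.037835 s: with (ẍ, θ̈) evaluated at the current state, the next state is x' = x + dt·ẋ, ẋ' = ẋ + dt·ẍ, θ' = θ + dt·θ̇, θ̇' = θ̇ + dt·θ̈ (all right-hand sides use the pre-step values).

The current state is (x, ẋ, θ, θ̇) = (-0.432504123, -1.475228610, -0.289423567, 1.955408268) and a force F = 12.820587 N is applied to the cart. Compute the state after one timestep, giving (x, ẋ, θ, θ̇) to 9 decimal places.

sinθ=-0.285399814, cosθ=0.958408549
temp = (F + m·l·θ̇²·sinθ)/(M+m) = (12.820587 + -0.198073835)/1.662346 = 7.593192491
θ̈ = (g·sinθ − cosθ·temp)/(l·(4/3 − m·cos²θ/(M+m))) = -15.861309303
ẍ = temp − m·l·θ̈·cosθ/(M+m) = 9.253034762
Euler: x'=-0.432504123+0.037835·-1.475228610=-0.488319397, ẋ'=-1.475228610+0.037835·9.253034762=-1.125140040
       θ'=-0.289423567+0.037835·1.955408268=-0.215440695, θ̇'=1.955408268+0.037835·-15.861309303=1.355295631

(-0.488319397, -1.125140040, -0.215440695, 1.355295631)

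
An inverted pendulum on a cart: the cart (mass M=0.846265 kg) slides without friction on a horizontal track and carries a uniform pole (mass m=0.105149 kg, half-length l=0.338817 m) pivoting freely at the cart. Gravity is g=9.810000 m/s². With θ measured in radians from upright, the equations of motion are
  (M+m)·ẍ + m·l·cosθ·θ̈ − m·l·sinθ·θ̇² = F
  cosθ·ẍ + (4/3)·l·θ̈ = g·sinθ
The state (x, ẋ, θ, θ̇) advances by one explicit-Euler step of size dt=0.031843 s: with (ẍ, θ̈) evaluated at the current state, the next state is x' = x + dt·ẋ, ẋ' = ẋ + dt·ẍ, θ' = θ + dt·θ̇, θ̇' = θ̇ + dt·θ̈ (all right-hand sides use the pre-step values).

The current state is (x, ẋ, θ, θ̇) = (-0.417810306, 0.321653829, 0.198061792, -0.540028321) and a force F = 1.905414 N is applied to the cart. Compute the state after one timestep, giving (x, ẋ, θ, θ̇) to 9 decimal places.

sinθ=0.196769386, cosθ=0.980449799
temp = (F + m·l·θ̇²·sinθ)/(M+m) = (1.905414 + 0.002044377)/0.951414 = 2.004866837
θ̈ = (g·sinθ − cosθ·temp)/(l·(4/3 − m·cos²θ/(M+m))) = -0.085057708
ẍ = temp − m·l·θ̈·cosθ/(M+m) = 2.007989606
Euler: x'=-0.417810306+0.031843·0.321653829=-0.407567883, ẋ'=0.321653829+0.031843·2.007989606=0.385594242
       θ'=0.198061792+0.031843·-0.540028321=0.180865670, θ̇'=-0.540028321+0.031843·-0.085057708=-0.542736814

(-0.407567883, 0.385594242, 0.180865670, -0.542736814)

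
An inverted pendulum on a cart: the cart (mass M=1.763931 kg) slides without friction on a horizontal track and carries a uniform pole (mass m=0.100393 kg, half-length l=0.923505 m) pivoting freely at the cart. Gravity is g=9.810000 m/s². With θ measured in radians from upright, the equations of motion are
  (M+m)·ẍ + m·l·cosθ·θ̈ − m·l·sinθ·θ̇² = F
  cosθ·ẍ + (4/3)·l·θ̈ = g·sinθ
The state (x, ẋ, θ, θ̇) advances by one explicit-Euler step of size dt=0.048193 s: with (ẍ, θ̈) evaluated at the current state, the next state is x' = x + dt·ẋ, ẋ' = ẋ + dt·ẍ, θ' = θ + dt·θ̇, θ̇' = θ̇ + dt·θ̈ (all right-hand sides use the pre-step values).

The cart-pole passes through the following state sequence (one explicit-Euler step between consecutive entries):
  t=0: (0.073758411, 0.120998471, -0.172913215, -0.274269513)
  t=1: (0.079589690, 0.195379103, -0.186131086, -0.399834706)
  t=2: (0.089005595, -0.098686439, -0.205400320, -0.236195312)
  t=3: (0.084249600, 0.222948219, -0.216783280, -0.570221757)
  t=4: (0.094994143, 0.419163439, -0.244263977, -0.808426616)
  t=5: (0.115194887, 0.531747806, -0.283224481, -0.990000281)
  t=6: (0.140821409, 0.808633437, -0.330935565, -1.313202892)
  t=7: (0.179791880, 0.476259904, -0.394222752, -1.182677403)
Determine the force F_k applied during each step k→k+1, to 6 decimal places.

F_0 = 2.640621 N
F_1 = -11.063676 N
F_2 = 11.814253 N
F_3 = 7.149448 N
F_4 = 4.030987 N
F_5 = 10.139583 N
F_6 = -12.568287 N

step 0→1:
  ẍ = (ẋ'−ẋ)/dt = (0.195379103−0.120998471)/0.048193 = 1.543391
  θ̈ = (θ̇'−θ̇)/dt = (-0.399834706−-0.274269513)/0.048193 = -2.605465
  sinθ=-0.172053, cosθ=0.985088
  F = (M+m)·ẍ + m·l·cosθ·θ̈ − m·l·sinθ·θ̇² = 2.877380 + -0.237959 − -0.001200 = 2.640621
step 1→2:
  ẍ = (ẋ'−ẋ)/dt = (-0.098686439−0.195379103)/0.048193 = -6.101831
  θ̈ = (θ̇'−θ̇)/dt = (-0.236195312−-0.399834706)/0.048193 = 3.395501
  sinθ=-0.185058, cosθ=0.982728
  F = (M+m)·ẍ + m·l·cosθ·θ̈ − m·l·sinθ·θ̇² = -11.375790 + 0.309371 − -0.002743 = -11.063676
step 2→3:
  ẍ = (ẋ'−ẋ)/dt = (0.222948219−-0.098686439)/0.048193 = 6.673887
  θ̈ = (θ̇'−θ̇)/dt = (-0.570221757−-0.236195312)/0.048193 = -6.931016
  sinθ=-0.203959, cosθ=0.978979
  F = (M+m)·ẍ + m·l·cosθ·θ̈ − m·l·sinθ·θ̇² = 12.442289 + -0.629091 − -0.001055 = 11.814253
step 3→4:
  ẍ = (ẋ'−ẋ)/dt = (0.419163439−0.222948219)/0.048193 = 4.071446
  θ̈ = (θ̇'−θ̇)/dt = (-0.808426616−-0.570221757)/0.048193 = -4.942727
  sinθ=-0.215089, cosθ=0.976594
  F = (M+m)·ẍ + m·l·cosθ·θ̈ − m·l·sinθ·θ̇² = 7.590495 + -0.447531 − -0.006484 = 7.149448
step 4→5:
  ẍ = (ẋ'−ẋ)/dt = (0.531747806−0.419163439)/0.048193 = 2.336115
  θ̈ = (θ̇'−θ̇)/dt = (-0.990000281−-0.808426616)/0.048193 = -3.767636
  sinθ=-0.241842, cosθ=0.970316
  F = (M+m)·ẍ + m·l·cosθ·θ̈ − m·l·sinθ·θ̇² = 4.355274 + -0.338941 − -0.014654 = 4.030987
step 5→6:
  ẍ = (ẋ'−ẋ)/dt = (0.808633437−0.531747806)/0.048193 = 5.745350
  θ̈ = (θ̇'−θ̇)/dt = (-1.313202892−-0.990000281)/0.048193 = -6.706422
  sinθ=-0.279453, cosθ=0.960159
  F = (M+m)·ẍ + m·l·cosθ·θ̈ − m·l·sinθ·θ̇² = 10.711193 + -0.597004 − -0.025393 = 10.139583
step 6→7:
  ẍ = (ẋ'−ẋ)/dt = (0.476259904−0.808633437)/0.048193 = -6.896718
  θ̈ = (θ̇'−θ̇)/dt = (-1.182677403−-1.313202892)/0.048193 = 2.708391
  sinθ=-0.324928, cosθ=0.945739
  F = (M+m)·ẍ + m·l·cosθ·θ̈ − m·l·sinθ·θ̇² = -12.857717 + 0.237479 − -0.051951 = -12.568287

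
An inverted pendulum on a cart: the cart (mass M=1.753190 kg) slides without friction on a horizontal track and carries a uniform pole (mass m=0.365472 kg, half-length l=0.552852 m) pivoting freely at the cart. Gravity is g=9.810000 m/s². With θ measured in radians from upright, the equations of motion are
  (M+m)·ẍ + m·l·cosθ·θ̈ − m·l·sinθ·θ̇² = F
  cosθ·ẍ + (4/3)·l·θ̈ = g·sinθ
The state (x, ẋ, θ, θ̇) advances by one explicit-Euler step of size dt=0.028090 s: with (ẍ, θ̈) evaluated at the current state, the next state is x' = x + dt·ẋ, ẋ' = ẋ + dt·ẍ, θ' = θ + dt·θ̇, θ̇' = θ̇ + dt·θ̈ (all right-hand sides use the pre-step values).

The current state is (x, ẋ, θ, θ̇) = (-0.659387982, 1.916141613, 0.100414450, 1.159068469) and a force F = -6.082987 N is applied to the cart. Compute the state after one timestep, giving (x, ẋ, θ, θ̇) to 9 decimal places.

sinθ=0.100245788, cosθ=0.994962704
temp = (F + m·l·θ̇²·sinθ)/(M+m) = (-6.082987 + 0.027211176)/2.118662 = -2.858301996
θ̈ = (g·sinθ − cosθ·temp)/(l·(4/3 − m·cos²θ/(M+m))) = 5.954809787
ẍ = temp − m·l·θ̈·cosθ/(M+m) = -3.423337858
Euler: x'=-0.659387982+0.028090·1.916141613=-0.605563564, ẋ'=1.916141613+0.028090·-3.423337858=1.819980053
       θ'=0.100414450+0.028090·1.159068469=0.132972683, θ̇'=1.159068469+0.028090·5.954809787=1.326339076

(-0.605563564, 1.819980053, 0.132972683, 1.326339076)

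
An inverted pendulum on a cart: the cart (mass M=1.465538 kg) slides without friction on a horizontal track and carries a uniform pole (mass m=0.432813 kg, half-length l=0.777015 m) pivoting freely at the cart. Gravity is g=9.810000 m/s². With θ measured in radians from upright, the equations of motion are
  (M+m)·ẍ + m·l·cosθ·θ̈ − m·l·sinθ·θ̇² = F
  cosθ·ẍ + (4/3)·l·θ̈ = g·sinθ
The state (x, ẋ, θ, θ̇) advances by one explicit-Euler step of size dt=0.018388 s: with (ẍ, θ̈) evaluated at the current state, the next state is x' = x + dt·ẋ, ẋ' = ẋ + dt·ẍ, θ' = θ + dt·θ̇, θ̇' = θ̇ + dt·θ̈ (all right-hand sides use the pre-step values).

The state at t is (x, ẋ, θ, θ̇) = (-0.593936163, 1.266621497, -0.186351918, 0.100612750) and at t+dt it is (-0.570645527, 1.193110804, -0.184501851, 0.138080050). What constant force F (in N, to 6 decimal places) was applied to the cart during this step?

F = -6.915125 N

ẍ = (ẋ'−ẋ)/dt = (1.193110804−1.266621497)/0.018388 = -3.997754
θ̈ = (θ̇'−θ̇)/dt = (0.138080050−0.100612750)/0.018388 = 2.037595
sinθ=-0.185275, cosθ=0.982687
F = (M+m)·ẍ + m·l·cosθ·θ̈ − m·l·sinθ·θ̇² = -7.589140 + 0.673384 − -0.000631 = -6.915125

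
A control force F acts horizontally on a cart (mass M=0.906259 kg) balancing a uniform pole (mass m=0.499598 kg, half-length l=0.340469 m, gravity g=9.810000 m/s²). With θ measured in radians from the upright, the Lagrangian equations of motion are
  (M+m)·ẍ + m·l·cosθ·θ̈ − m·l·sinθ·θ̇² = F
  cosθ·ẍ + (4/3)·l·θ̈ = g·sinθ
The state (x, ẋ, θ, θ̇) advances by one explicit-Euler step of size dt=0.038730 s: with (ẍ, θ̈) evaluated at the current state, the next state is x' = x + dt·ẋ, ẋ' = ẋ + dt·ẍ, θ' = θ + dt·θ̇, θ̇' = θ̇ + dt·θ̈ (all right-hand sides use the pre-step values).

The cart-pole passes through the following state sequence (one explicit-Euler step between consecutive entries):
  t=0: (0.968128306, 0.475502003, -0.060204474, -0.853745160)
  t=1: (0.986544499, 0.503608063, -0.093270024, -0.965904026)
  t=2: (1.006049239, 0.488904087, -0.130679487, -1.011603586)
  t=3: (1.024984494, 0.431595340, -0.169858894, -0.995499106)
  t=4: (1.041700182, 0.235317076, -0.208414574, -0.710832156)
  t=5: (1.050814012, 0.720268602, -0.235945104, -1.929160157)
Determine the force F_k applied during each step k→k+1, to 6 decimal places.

F_0 = 0.535983 N
F_1 = -0.718793 N
F_2 = -1.987437 N
F_3 = -5.863961 N
F_4 = 12.386033 N

step 0→1:
  ẍ = (ẋ'−ẋ)/dt = (0.503608063−0.475502003)/0.038730 = 0.725692
  θ̈ = (θ̇'−θ̇)/dt = (-0.965904026−-0.853745160)/0.038730 = -2.895917
  sinθ=-0.060168, cosθ=0.998188
  F = (M+m)·ẍ + m·l·cosθ·θ̈ − m·l·sinθ·θ̇² = 1.020219 + -0.491696 − -0.007460 = 0.535983
step 1→2:
  ẍ = (ẋ'−ẋ)/dt = (0.488904087−0.503608063)/0.038730 = -0.379653
  θ̈ = (θ̇'−θ̇)/dt = (-1.011603586−-0.965904026)/0.038730 = -1.179953
  sinθ=-0.093135, cosθ=0.995654
  F = (M+m)·ẍ + m·l·cosθ·θ̈ − m·l·sinθ·θ̇² = -0.533738 + -0.199835 − -0.014780 = -0.718793
step 2→3:
  ẍ = (ẋ'−ẋ)/dt = (0.431595340−0.488904087)/0.038730 = -1.479699
  θ̈ = (θ̇'−θ̇)/dt = (-0.995499106−-1.011603586)/0.038730 = 0.415814
  sinθ=-0.130308, cosθ=0.991474
  F = (M+m)·ẍ + m·l·cosθ·θ̈ − m·l·sinθ·θ̇² = -2.080245 + 0.070126 − -0.022682 = -1.987437
step 3→4:
  ẍ = (ẋ'−ẋ)/dt = (0.235317076−0.431595340)/0.038730 = -5.067861
  θ̈ = (θ̇'−θ̇)/dt = (-0.710832156−-0.995499106)/0.038730 = 7.350037
  sinθ=-0.169043, cosθ=0.985609
  F = (M+m)·ẍ + m·l·cosθ·θ̈ − m·l·sinθ·θ̇² = -7.124688 + 1.232232 − -0.028496 = -5.863961
step 4→5:
  ẍ = (ẋ'−ẋ)/dt = (0.720268602−0.235317076)/0.038730 = 12.521341
  θ̈ = (θ̇'−θ̇)/dt = (-1.929160157−-0.710832156)/0.038730 = -31.456958
  sinθ=-0.206909, cosθ=0.978360
  F = (M+m)·ẍ + m·l·cosθ·θ̈ − m·l·sinθ·θ̇² = 17.603215 + -5.234965 − -0.017783 = 12.386033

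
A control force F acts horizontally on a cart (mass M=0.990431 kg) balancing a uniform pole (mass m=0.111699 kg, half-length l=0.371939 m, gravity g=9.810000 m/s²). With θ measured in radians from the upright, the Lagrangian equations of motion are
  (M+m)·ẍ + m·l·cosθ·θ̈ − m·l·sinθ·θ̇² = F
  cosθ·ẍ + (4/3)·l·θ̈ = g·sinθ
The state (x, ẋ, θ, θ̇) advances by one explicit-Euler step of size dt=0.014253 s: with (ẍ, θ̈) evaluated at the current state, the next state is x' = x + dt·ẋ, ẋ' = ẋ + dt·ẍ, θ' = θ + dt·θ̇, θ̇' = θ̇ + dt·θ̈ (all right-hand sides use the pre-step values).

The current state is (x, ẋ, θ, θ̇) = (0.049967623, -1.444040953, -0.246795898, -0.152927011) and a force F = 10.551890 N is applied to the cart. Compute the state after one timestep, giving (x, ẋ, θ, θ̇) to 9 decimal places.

(0.029385707, -1.294369039, -0.248975567, -0.514468400)

sinθ=-0.244298200, cosθ=0.969700154
temp = (F + m·l·θ̇²·sinθ)/(M+m) = (10.551890 + -0.000237361)/1.102130 = 9.573872990
θ̈ = (g·sinθ − cosθ·temp)/(l·(4/3 − m·cos²θ/(M+m))) = -25.365985368
ẍ = temp − m·l·θ̈·cosθ/(M+m) = 10.501081444
Euler: x'=0.049967623+0.014253·-1.444040953=0.029385707, ẋ'=-1.444040953+0.014253·10.501081444=-1.294369039
       θ'=-0.246795898+0.014253·-0.152927011=-0.248975567, θ̇'=-0.152927011+0.014253·-25.365985368=-0.514468400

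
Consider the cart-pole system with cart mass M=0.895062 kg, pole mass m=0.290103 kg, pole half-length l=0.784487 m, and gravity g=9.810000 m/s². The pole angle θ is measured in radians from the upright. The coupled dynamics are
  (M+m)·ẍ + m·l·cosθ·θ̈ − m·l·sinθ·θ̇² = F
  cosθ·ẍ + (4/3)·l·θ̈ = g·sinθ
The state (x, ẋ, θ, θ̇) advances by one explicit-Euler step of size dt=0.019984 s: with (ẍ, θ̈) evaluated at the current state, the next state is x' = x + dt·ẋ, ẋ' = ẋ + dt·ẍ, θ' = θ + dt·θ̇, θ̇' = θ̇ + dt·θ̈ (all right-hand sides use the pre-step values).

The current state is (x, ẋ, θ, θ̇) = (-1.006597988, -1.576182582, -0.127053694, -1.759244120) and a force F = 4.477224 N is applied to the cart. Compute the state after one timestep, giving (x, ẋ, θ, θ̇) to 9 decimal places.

sinθ=-0.126712139, cosθ=0.991939531
temp = (F + m·l·θ̇²·sinθ)/(M+m) = (4.477224 + -0.089250038)/1.185165 = 3.702416087
θ̈ = (g·sinθ − cosθ·temp)/(l·(4/3 − m·cos²θ/(M+m))) = -5.735575635
ẍ = temp − m·l·θ̈·cosθ/(M+m) = 4.794915879
Euler: x'=-1.006597988+0.019984·-1.576182582=-1.038096421, ẋ'=-1.576182582+0.019984·4.794915879=-1.480360983
       θ'=-0.127053694+0.019984·-1.759244120=-0.162210428, θ̇'=-1.759244120+0.019984·-5.735575635=-1.873863863

(-1.038096421, -1.480360983, -0.162210428, -1.873863863)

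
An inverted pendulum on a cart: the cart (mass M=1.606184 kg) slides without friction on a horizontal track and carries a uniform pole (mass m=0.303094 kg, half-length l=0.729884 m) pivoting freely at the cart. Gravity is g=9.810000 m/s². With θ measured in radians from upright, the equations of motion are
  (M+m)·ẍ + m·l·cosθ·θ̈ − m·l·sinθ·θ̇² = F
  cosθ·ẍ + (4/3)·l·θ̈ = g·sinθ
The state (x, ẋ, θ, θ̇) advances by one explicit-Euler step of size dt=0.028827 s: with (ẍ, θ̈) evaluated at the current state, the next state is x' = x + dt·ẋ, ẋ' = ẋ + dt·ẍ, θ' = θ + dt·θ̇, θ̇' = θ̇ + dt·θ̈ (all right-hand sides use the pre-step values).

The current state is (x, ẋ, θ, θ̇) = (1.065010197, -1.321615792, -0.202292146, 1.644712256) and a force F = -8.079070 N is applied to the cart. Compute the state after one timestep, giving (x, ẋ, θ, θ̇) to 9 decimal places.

sinθ=-0.200915263, cosθ=0.979608625
temp = (F + m·l·θ̇²·sinθ)/(M+m) = (-8.079070 + -0.120233079)/1.909278 = -4.294452185
θ̈ = (g·sinθ − cosθ·temp)/(l·(4/3 − m·cos²θ/(M+m))) = 2.593891015
ẍ = temp − m·l·θ̈·cosθ/(M+m) = -4.588871528
Euler: x'=1.065010197+0.028827·-1.321615792=1.026911979, ẋ'=-1.321615792+0.028827·-4.588871528=-1.453899192
       θ'=-0.202292146+0.028827·1.644712256=-0.154880026, θ̇'=1.644712256+0.028827·2.593891015=1.719486352

(1.026911979, -1.453899192, -0.154880026, 1.719486352)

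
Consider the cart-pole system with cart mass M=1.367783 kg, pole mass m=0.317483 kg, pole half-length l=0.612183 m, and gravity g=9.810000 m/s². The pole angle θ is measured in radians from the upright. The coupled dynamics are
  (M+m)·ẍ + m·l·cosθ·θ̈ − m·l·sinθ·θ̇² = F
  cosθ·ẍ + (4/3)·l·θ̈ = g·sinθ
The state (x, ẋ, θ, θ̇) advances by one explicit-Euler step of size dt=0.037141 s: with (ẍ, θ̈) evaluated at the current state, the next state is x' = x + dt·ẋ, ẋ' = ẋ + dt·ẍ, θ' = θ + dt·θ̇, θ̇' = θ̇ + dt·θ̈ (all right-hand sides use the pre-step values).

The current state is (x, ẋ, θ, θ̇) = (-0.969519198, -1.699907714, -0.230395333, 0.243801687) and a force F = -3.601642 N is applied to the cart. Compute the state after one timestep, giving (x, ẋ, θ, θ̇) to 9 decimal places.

(-1.032655470, -1.778408887, -0.221340295, 0.235498152)

sinθ=-0.228362428, cosθ=0.973576192
temp = (F + m·l·θ̇²·sinθ)/(M+m) = (-3.601642 + -0.002638152)/1.685266 = -2.138701043
θ̈ = (g·sinθ − cosθ·temp)/(l·(4/3 − m·cos²θ/(M+m))) = -0.223567901
ẍ = temp − m·l·θ̈·cosθ/(M+m) = -2.113598792
Euler: x'=-0.969519198+0.037141·-1.699907714=-1.032655470, ẋ'=-1.699907714+0.037141·-2.113598792=-1.778408887
       θ'=-0.230395333+0.037141·0.243801687=-0.221340295, θ̇'=0.243801687+0.037141·-0.223567901=0.235498152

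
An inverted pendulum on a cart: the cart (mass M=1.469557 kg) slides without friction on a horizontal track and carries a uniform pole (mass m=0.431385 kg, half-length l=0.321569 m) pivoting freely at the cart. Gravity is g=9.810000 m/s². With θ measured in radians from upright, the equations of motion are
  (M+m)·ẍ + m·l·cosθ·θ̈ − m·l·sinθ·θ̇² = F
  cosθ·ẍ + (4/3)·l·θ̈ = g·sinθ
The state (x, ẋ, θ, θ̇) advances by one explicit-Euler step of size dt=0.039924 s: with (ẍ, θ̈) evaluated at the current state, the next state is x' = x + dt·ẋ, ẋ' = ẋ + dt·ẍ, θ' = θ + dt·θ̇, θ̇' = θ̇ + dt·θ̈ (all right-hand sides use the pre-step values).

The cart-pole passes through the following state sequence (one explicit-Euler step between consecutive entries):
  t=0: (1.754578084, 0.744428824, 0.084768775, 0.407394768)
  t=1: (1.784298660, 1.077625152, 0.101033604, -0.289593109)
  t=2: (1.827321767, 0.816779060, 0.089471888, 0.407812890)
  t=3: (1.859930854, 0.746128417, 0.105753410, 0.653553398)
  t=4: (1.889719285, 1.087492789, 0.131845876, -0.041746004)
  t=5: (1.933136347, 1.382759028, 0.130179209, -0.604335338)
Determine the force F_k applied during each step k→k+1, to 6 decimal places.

step 0→1:
  ẍ = (ẋ'−ẋ)/dt = (1.077625152−0.744428824)/0.039924 = 8.345765
  θ̈ = (θ̇'−θ̇)/dt = (-0.289593109−0.407394768)/0.039924 = -17.457867
  sinθ=0.084667, cosθ=0.996409
  F = (M+m)·ẍ + m·l·cosθ·θ̈ − m·l·sinθ·θ̇² = 15.864816 + -2.413060 − 0.001949 = 13.449806
step 1→2:
  ẍ = (ẋ'−ẋ)/dt = (0.816779060−1.077625152)/0.039924 = -6.533566
  θ̈ = (θ̇'−θ̇)/dt = (0.407812890−-0.289593109)/0.039924 = 17.468340
  sinθ=0.100862, cosθ=0.994900
  F = (M+m)·ẍ + m·l·cosθ·θ̈ − m·l·sinθ·θ̇² = -12.419930 + 2.410852 − 0.001173 = -10.010252
step 2→3:
  ẍ = (ẋ'−ẋ)/dt = (0.746128417−0.816779060)/0.039924 = -1.769628
  θ̈ = (θ̇'−θ̇)/dt = (0.653553398−0.407812890)/0.039924 = 6.155208
  sinθ=0.089353, cosθ=0.996000
  F = (M+m)·ẍ + m·l·cosθ·θ̈ − m·l·sinθ·θ̇² = -3.363961 + 0.850435 − 0.002061 = -2.515587
step 3→4:
  ẍ = (ẋ'−ẋ)/dt = (1.087492789−0.746128417)/0.039924 = 8.550355
  θ̈ = (θ̇'−θ̇)/dt = (-0.041746004−0.653553398)/0.039924 = -17.415575
  sinθ=0.105556, cosθ=0.994413
  F = (M+m)·ẍ + m·l·cosθ·θ̈ − m·l·sinθ·θ̇² = 16.253729 + -2.402392 − 0.006254 = 13.845082
step 4→5:
  ẍ = (ẋ'−ẋ)/dt = (1.382759028−1.087492789)/0.039924 = 7.395708
  θ̈ = (θ̇'−θ̇)/dt = (-0.604335338−-0.041746004)/0.039924 = -14.091507
  sinθ=0.131464, cosθ=0.991321
  F = (M+m)·ẍ + m·l·cosθ·θ̈ − m·l·sinθ·θ̇² = 14.058812 + -1.937809 − 0.000032 = 12.120971

F_0 = 13.449806 N
F_1 = -10.010252 N
F_2 = -2.515587 N
F_3 = 13.845082 N
F_4 = 12.120971 N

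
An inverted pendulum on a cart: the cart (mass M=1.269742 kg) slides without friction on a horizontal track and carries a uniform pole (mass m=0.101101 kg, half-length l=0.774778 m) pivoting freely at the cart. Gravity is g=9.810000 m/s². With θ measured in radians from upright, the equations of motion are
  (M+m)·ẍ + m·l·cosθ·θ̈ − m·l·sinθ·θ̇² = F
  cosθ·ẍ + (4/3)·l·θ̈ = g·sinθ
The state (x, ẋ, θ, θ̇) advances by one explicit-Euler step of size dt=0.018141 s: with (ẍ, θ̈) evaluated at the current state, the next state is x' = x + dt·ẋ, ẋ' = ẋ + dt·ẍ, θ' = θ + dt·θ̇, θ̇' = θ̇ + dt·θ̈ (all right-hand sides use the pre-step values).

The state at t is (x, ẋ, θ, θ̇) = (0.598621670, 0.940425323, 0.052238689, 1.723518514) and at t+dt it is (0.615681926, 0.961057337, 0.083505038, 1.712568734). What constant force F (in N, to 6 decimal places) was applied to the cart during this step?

F = 1.499714 N

ẍ = (ẋ'−ẋ)/dt = (0.961057337−0.940425323)/0.018141 = 1.137314
θ̈ = (θ̇'−θ̇)/dt = (1.712568734−1.723518514)/0.018141 = -0.603593
sinθ=0.052215, cosθ=0.998636
F = (M+m)·ẍ + m·l·cosθ·θ̈ − m·l·sinθ·θ̇² = 1.559079 + -0.047215 − 0.012150 = 1.499714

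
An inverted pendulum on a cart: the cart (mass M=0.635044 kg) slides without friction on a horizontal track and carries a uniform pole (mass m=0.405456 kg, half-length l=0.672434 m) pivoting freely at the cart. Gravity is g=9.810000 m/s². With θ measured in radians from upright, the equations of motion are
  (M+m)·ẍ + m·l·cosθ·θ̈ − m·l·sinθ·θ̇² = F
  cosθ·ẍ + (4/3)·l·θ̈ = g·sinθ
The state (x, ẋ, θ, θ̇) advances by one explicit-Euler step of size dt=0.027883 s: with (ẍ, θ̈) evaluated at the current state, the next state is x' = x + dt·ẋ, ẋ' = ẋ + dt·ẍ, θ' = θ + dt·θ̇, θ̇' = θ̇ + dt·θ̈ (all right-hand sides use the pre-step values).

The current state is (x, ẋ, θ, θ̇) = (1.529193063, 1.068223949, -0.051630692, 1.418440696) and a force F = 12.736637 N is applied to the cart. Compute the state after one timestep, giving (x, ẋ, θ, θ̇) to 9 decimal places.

sinθ=-0.051607756, cosθ=0.998667432
temp = (F + m·l·θ̇²·sinθ)/(M+m) = (12.736637 + -0.028309405)/1.040500 = 12.213673806
θ̈ = (g·sinθ − cosθ·temp)/(l·(4/3 − m·cos²θ/(M+m))) = -19.998021155
ẍ = temp − m·l·θ̈·cosθ/(M+m) = 17.446776073
Euler: x'=1.529193063+0.027883·1.068223949=1.558978351, ẋ'=1.068223949+0.027883·17.446776073=1.554692406
       θ'=-0.051630692+0.027883·1.418440696=-0.012080310, θ̇'=1.418440696+0.027883·-19.998021155=0.860835872

(1.558978351, 1.554692406, -0.012080310, 0.860835872)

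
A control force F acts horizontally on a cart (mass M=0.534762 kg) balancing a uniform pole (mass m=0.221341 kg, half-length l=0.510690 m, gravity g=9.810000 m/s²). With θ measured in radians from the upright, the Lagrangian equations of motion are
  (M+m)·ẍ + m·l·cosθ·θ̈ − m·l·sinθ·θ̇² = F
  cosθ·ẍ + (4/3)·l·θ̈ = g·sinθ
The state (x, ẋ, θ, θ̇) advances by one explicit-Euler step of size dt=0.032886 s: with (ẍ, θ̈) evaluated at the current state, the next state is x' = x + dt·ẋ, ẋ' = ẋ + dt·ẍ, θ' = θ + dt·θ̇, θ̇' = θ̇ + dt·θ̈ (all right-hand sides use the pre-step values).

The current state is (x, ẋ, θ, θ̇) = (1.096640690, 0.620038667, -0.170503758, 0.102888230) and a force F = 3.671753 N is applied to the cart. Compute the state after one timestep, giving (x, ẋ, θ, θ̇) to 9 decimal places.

(1.117031282, 0.838063741, -0.167120176, -0.293052482)

sinθ=-0.169678824, cosθ=0.985499415
temp = (F + m·l·θ̇²·sinθ)/(M+m) = (3.671753 + -0.000203038)/0.756103 = 4.855885986
θ̈ = (g·sinθ − cosθ·temp)/(l·(4/3 − m·cos²θ/(M+m))) = -12.039795429
ẍ = temp − m·l·θ̈·cosθ/(M+m) = 6.629723106
Euler: x'=1.096640690+0.032886·0.620038667=1.117031282, ẋ'=0.620038667+0.032886·6.629723106=0.838063741
       θ'=-0.170503758+0.032886·0.102888230=-0.167120176, θ̇'=0.102888230+0.032886·-12.039795429=-0.293052482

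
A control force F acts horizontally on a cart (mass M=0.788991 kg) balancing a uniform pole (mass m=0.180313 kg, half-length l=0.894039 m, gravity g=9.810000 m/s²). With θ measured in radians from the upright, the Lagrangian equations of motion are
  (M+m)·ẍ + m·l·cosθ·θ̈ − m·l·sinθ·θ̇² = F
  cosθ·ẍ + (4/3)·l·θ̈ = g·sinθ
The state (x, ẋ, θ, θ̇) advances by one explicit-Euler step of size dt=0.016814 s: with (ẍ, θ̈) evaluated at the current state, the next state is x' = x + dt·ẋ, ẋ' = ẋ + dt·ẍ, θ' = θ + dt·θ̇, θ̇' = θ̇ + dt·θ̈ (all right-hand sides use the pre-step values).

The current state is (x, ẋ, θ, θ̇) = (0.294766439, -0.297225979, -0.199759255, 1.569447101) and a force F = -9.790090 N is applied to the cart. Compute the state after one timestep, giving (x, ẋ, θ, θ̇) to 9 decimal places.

(0.289768881, -0.489742324, -0.173370571, 1.700278119)

sinθ=-0.198433379, cosθ=0.980114378
temp = (F + m·l·θ̇²·sinθ)/(M+m) = (-9.790090 + -0.078793718)/0.969304 = -10.181412352
θ̈ = (g·sinθ − cosθ·temp)/(l·(4/3 − m·cos²θ/(M+m))) = 7.781076338
ẍ = temp − m·l·θ̈·cosθ/(M+m) = -11.449764751
Euler: x'=0.294766439+0.016814·-0.297225979=0.289768881, ẋ'=-0.297225979+0.016814·-11.449764751=-0.489742324
       θ'=-0.199759255+0.016814·1.569447101=-0.173370571, θ̇'=1.569447101+0.016814·7.781076338=1.700278119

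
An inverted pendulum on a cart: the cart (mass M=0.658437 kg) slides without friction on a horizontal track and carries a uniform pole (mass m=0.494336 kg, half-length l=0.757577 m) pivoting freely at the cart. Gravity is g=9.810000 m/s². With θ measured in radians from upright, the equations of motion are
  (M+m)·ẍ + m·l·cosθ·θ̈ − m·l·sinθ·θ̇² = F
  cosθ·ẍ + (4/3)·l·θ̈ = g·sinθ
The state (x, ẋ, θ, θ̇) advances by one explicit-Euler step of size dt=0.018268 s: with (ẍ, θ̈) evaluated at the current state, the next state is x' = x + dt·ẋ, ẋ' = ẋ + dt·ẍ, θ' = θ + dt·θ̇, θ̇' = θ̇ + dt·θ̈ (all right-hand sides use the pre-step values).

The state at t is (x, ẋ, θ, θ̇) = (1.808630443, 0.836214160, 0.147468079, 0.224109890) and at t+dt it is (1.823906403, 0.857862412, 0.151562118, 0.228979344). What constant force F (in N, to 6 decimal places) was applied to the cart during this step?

ẍ = (ẋ'−ẋ)/dt = (0.857862412−0.836214160)/0.018268 = 1.185037
θ̈ = (θ̇'−θ̇)/dt = (0.228979344−0.224109890)/0.018268 = 0.266557
sinθ=0.146934, cosθ=0.989146
F = (M+m)·ẍ + m·l·cosθ·θ̈ − m·l·sinθ·θ̇² = 1.366078 + 0.098741 − 0.002764 = 1.462056

F = 1.462056 N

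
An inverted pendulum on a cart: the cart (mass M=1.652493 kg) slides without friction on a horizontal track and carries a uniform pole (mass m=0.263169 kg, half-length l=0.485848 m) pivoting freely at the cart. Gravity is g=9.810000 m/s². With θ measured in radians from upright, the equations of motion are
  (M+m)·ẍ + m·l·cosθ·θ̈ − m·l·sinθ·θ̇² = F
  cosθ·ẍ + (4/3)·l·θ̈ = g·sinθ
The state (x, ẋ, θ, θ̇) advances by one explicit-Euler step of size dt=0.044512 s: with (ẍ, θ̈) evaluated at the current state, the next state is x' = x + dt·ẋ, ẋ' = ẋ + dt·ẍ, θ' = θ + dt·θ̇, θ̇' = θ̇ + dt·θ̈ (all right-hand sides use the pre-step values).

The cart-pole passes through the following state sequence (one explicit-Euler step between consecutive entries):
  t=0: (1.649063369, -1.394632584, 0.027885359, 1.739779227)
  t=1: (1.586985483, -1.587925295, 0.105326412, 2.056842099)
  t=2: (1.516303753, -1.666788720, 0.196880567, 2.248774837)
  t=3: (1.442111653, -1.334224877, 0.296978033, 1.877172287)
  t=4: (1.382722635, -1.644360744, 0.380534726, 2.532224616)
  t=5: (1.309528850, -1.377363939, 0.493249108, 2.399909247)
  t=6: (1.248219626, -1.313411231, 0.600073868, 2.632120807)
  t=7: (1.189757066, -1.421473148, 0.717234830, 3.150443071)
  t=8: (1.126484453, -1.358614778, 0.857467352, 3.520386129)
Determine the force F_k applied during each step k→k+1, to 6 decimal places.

F_0 = -7.419120 N
F_1 = -2.902643 N
F_2 = 13.139261 N
F_3 = -11.679895 N
F_4 = 10.833340 N
F_5 = 2.991159 N
F_6 = -3.922127 N
F_7 = 2.671930 N

step 0→1:
  ẍ = (ẋ'−ẋ)/dt = (-1.587925295−-1.394632584)/0.044512 = -4.342485
  θ̈ = (θ̇'−θ̇)/dt = (2.056842099−1.739779227)/0.044512 = 7.123088
  sinθ=0.027882, cosθ=0.999611
  F = (M+m)·ẍ + m·l·cosθ·θ̈ − m·l·sinθ·θ̇² = -8.318734 + 0.910405 − 0.010791 = -7.419120
step 1→2:
  ẍ = (ẋ'−ẋ)/dt = (-1.666788720−-1.587925295)/0.044512 = -1.771734
  θ̈ = (θ̇'−θ̇)/dt = (2.248774837−2.056842099)/0.044512 = 4.311932
  sinθ=0.105132, cosθ=0.994458
  F = (M+m)·ẍ + m·l·cosθ·θ̈ − m·l·sinθ·θ̇² = -3.394044 + 0.548269 − 0.056868 = -2.902643
step 2→3:
  ẍ = (ẋ'−ẋ)/dt = (-1.334224877−-1.666788720)/0.044512 = 7.471330
  θ̈ = (θ̇'−θ̇)/dt = (1.877172287−2.248774837)/0.044512 = -8.348368
  sinθ=0.195611, cosθ=0.980682
  F = (M+m)·ẍ + m·l·cosθ·θ̈ − m·l·sinθ·θ̇² = 14.312543 + -1.046802 − 0.126480 = 13.139261
step 3→4:
  ẍ = (ẋ'−ẋ)/dt = (-1.644360744−-1.334224877)/0.044512 = -6.967466
  θ̈ = (θ̇'−θ̇)/dt = (2.532224616−1.877172287)/0.044512 = 14.716309
  sinθ=0.292632, cosθ=0.956225
  F = (M+m)·ẍ + m·l·cosθ·θ̈ − m·l·sinθ·θ̇² = -13.347311 + 1.799261 − 0.131845 = -11.679895
step 4→5:
  ẍ = (ẋ'−ẋ)/dt = (-1.377363939−-1.644360744)/0.044512 = 5.998311
  θ̈ = (θ̇'−θ̇)/dt = (2.399909247−2.532224616)/0.044512 = -2.972577
  sinθ=0.371417, cosθ=0.928466
  F = (M+m)·ẍ + m·l·cosθ·θ̈ − m·l·sinθ·θ̇² = 11.490736 + -0.352886 − 0.304510 = 10.833340
step 5→6:
  ẍ = (ẋ'−ẋ)/dt = (-1.313411231−-1.377363939)/0.044512 = 1.436752
  θ̈ = (θ̇'−θ̇)/dt = (2.632120807−2.399909247)/0.044512 = 5.216831
  sinθ=0.473490, cosθ=0.880799
  F = (M+m)·ẍ + m·l·cosθ·θ̈ − m·l·sinθ·θ̇² = 2.752331 + 0.587515 − 0.348687 = 2.991159
step 6→7:
  ẍ = (ẋ'−ẋ)/dt = (-1.421473148−-1.313411231)/0.044512 = -2.427703
  θ̈ = (θ̇'−θ̇)/dt = (3.150443071−2.632120807)/0.044512 = 11.644551
  sinθ=0.564703, cosθ=0.825294
  F = (M+m)·ẍ + m·l·cosθ·θ̈ − m·l·sinθ·θ̇² = -4.650658 + 1.228759 − 0.500227 = -3.922127
step 7→8:
  ẍ = (ẋ'−ẋ)/dt = (-1.358614778−-1.421473148)/0.044512 = 1.412167
  θ̈ = (θ̇'−θ̇)/dt = (3.520386129−3.150443071)/0.044512 = 8.311086
  sinθ=0.657303, cosθ=0.753626
  F = (M+m)·ẍ + m·l·cosθ·θ̈ − m·l·sinθ·θ̇² = 2.705234 + 0.800846 − 0.834150 = 2.671930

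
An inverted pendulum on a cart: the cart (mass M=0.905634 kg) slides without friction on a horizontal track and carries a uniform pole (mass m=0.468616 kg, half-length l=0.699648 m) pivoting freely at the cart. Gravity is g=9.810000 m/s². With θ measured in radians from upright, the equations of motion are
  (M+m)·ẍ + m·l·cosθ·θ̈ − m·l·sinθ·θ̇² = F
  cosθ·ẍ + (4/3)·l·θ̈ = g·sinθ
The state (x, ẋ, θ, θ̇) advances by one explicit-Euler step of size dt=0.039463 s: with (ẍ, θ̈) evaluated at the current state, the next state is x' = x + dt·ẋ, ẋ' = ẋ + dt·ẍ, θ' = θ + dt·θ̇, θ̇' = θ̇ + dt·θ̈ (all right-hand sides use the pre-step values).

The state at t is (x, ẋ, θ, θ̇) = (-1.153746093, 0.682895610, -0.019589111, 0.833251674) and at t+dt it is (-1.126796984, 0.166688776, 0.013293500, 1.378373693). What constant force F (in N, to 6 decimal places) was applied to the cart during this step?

ẍ = (ẋ'−ẋ)/dt = (0.166688776−0.682895610)/0.039463 = -13.080780
θ̈ = (θ̇'−θ̇)/dt = (1.378373693−0.833251674)/0.039463 = 13.813497
sinθ=-0.019588, cosθ=0.999808
F = (M+m)·ẍ + m·l·cosθ·θ̈ − m·l·sinθ·θ̇² = -17.976262 + 4.528110 − -0.004459 = -13.443693

F = -13.443693 N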